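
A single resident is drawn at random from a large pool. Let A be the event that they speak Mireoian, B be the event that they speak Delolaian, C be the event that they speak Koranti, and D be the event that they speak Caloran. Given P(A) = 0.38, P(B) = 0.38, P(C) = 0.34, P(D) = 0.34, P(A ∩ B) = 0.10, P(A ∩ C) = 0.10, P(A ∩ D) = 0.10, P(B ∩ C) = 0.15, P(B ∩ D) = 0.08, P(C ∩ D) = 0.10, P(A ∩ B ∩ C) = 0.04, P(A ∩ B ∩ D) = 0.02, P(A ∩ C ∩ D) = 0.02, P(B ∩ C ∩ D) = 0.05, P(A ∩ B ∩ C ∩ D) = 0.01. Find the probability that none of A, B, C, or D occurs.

By inclusion–exclusion:
P(A ∪ B ∪ C ∪ D) = 0.38 + 0.38 + 0.34 + 0.34 − 0.10 − 0.10 − 0.10 − 0.15 − 0.08 − 0.10 + 0.04 + 0.02 + 0.02 + 0.05 − 0.01 = 0.93
P(none) = 1 − 0.93 = 0.07

0.07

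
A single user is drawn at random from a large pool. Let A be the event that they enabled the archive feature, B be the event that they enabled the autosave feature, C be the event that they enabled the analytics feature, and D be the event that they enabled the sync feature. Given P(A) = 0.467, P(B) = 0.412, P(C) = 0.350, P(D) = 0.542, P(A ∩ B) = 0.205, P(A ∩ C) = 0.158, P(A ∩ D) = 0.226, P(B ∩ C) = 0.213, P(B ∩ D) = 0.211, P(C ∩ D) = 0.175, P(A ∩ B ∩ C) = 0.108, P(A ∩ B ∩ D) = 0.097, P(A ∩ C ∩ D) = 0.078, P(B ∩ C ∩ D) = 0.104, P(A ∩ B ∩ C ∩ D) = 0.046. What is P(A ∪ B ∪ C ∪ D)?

0.924

P(A ∪ B ∪ C ∪ D) = 0.467 + 0.412 + 0.350 + 0.542 − 0.205 − 0.158 − 0.226 − 0.213 − 0.211 − 0.175 + 0.108 + 0.097 + 0.078 + 0.104 − 0.046 = 0.924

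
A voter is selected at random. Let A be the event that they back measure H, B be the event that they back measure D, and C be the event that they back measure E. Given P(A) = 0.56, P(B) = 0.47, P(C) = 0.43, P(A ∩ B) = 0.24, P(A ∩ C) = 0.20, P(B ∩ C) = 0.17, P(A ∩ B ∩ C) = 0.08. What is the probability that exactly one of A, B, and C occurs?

0.48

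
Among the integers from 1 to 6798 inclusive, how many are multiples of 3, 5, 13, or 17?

floor(6798/3) + floor(6798/5) + floor(6798/13) + floor(6798/17) − floor(6798/15) − floor(6798/39) − floor(6798/51) − floor(6798/65) − floor(6798/85) − floor(6798/221) + floor(6798/195) + floor(6798/255) + floor(6798/663) + floor(6798/1105) − floor(6798/3315) = 2266 + 1359 + 522 + 399 − 453 − 174 − 133 − 104 − 79 − 30 + 34 + 26 + 10 + 6 − 2 = 3647

3647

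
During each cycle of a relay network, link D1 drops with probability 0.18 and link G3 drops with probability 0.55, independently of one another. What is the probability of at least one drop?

0.631

P(none) = (1 − 0.18) × (1 − 0.55) = 0.82 × 0.45 = 0.369
P(at least one) = 1 − 0.369 = 0.631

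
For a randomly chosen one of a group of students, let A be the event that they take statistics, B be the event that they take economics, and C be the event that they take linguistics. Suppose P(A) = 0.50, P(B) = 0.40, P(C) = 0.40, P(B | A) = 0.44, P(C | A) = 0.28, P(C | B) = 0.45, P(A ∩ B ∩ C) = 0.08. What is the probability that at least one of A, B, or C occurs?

0.84

P(A ∩ B) = P(A)·P(B|A) = 0.50 × 0.44 = 0.22
P(A ∩ C) = P(A)·P(C|A) = 0.50 × 0.28 = 0.14
P(B ∩ C) = P(B)·P(C|B) = 0.40 × 0.45 = 0.18
P(A ∪ B ∪ C) = 0.50 + 0.40 + 0.40 − 0.22 − 0.14 − 0.18 + 0.08 = 0.84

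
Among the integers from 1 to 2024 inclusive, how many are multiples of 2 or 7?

Using inclusion–exclusion:
floor(2024/2) + floor(2024/7) − floor(2024/14) = 1012 + 289 − 144 = 1157

1157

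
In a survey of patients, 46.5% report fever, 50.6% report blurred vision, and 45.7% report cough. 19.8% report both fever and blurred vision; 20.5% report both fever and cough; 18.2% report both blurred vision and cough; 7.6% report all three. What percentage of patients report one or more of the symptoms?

91.9%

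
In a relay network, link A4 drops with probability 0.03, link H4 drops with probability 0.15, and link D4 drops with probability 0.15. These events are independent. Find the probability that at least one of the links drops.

0.299175

Since the events are independent, P(none) is the product of the individual non-occurrence probabilities.
P(none) = (1 − 0.03) × (1 − 0.15) × (1 − 0.15) = 0.97 × 0.85 × 0.85 = 0.700825
P(at least one) = 1 − 0.700825 = 0.299175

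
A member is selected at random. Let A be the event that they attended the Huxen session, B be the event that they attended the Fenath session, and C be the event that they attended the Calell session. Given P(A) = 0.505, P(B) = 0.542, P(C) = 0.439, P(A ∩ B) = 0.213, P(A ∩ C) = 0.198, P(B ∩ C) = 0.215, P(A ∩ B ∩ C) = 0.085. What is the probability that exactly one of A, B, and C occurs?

P(exactly one) = 0.505 + 0.542 + 0.439 − 2·0.213 − 2·0.198 − 2·0.215 + 3·0.085 = 0.489

0.489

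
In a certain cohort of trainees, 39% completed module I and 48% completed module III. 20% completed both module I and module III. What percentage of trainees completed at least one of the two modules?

67%

P(union) = 39 + 48 − 20 = 67%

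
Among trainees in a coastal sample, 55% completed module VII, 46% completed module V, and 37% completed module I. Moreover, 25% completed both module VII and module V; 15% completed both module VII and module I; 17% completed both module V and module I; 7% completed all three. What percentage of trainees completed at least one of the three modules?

88%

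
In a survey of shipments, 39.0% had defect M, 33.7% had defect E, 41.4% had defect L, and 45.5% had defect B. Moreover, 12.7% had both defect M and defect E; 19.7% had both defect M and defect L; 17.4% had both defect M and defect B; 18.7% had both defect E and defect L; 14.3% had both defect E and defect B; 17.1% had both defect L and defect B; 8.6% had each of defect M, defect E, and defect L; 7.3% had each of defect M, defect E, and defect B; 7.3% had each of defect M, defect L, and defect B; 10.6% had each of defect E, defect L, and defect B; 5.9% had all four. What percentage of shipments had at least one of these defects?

Inclusion–exclusion gives
P(at least one) = 39.0 + 33.7 + 41.4 + 45.5 − 12.7 − 19.7 − 17.4 − 18.7 − 14.3 − 17.1 + 8.6 + 7.3 + 7.3 + 10.6 − 5.9 = 87.6%

87.6%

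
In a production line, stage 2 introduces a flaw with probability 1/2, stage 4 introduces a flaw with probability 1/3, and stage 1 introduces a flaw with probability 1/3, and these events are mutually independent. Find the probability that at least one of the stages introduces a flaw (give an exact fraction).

P(none) = (1 − 1/2) × (1 − 1/3) × (1 − 1/3) = 1/2 × 2/3 × 2/3 = 2/9
P(at least one) = 1 − 2/9 = 7/9

7/9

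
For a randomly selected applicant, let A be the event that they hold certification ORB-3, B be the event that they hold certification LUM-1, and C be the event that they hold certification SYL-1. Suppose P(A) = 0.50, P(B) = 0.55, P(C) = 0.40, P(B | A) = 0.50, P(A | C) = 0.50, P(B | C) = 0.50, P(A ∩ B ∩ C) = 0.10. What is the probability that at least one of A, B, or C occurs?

P(A ∩ B) = P(A)·P(B|A) = 0.50 × 0.50 = 0.25
P(A ∩ C) = P(C)·P(A|C) = 0.40 × 0.50 = 0.20
P(B ∩ C) = P(C)·P(B|C) = 0.40 × 0.50 = 0.20
By inclusion-exclusion,
P(A ∪ B ∪ C) = 0.50 + 0.55 + 0.40 − 0.25 − 0.20 − 0.20 + 0.10 = 0.90

0.90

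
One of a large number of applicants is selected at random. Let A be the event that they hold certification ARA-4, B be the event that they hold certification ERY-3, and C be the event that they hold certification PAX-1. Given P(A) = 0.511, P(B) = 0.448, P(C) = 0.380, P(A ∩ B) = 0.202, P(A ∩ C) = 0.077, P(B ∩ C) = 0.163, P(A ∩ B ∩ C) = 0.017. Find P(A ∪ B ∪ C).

0.914

Inclusion–exclusion gives
P(A ∪ B ∪ C) = 0.511 + 0.448 + 0.380 − 0.202 − 0.077 − 0.163 + 0.017 = 0.914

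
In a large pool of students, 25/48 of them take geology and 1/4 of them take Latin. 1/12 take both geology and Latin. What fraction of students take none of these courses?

5/16

P(union) = 25/48 + 1/4 − 1/12 = 11/16
P(none) = 1 − 11/16 = 5/16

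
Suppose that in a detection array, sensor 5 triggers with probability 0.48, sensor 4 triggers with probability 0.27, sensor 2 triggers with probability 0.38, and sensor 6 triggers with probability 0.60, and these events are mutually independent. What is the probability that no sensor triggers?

0.0941408

Since the events are independent, P(none) is the product of the individual non-occurrence probabilities.
P(none) = (1 − 0.48) × (1 − 0.27) × (1 − 0.38) × (1 − 0.60) = 0.52 × 0.73 × 0.62 × 0.40 = 0.0941408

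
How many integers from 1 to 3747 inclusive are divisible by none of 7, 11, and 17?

535 + 340 + 220 − 48 − 31 − 20 + 2 = 998
3747 − 998 = 2749

2749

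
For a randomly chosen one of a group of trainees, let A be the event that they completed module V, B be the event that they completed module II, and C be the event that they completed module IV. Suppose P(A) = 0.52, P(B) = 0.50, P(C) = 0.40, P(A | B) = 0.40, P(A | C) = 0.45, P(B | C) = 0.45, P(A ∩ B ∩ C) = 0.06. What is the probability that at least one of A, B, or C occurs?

0.92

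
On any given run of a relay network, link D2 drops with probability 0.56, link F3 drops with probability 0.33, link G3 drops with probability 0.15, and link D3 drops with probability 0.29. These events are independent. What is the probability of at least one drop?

0.8220882

P(none) = (1 − 0.56) × (1 − 0.33) × (1 − 0.15) × (1 − 0.29) = 0.44 × 0.67 × 0.85 × 0.71 = 0.1779118
P(at least one) = 1 − 0.1779118 = 0.8220882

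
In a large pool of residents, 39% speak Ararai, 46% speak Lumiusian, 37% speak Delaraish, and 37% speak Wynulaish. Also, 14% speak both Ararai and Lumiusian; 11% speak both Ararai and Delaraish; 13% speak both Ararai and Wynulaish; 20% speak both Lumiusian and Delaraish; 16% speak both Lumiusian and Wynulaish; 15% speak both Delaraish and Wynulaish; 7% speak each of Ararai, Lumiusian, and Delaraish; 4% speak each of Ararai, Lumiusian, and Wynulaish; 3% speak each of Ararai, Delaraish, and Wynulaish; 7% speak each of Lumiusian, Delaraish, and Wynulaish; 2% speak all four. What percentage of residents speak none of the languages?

P(at least one) = 39 + 46 + 37 + 37 − 14 − 11 − 13 − 20 − 16 − 15 + 7 + 4 + 3 + 7 − 2 = 89%
P(none) = 100% − 89% = 11%

11%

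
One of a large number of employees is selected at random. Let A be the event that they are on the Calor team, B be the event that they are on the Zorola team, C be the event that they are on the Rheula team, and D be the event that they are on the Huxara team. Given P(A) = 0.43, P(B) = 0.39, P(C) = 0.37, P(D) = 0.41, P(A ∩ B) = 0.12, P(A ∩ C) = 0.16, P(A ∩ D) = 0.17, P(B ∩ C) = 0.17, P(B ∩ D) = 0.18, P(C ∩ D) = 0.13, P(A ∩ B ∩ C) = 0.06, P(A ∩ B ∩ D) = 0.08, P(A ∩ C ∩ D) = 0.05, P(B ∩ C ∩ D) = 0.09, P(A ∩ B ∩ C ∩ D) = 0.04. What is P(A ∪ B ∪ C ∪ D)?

By inclusion–exclusion:
P(A ∪ B ∪ C ∪ D) = 0.43 + 0.39 + 0.37 + 0.41 − 0.12 − 0.16 − 0.17 − 0.17 − 0.18 − 0.13 + 0.06 + 0.08 + 0.05 + 0.09 − 0.04 = 0.91

0.91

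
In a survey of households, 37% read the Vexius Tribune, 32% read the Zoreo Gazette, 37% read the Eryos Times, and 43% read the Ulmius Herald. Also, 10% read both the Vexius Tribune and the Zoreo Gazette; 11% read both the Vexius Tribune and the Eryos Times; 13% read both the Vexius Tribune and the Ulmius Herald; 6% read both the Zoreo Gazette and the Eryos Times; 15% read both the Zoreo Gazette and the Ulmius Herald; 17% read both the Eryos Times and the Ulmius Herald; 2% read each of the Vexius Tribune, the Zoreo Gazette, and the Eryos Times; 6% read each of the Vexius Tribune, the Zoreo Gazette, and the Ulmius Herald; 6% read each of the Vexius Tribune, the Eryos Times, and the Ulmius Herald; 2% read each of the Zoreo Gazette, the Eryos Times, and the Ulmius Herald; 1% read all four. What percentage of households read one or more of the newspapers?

P(at least one) = 37 + 32 + 37 + 43 − 10 − 11 − 13 − 6 − 15 − 17 + 2 + 6 + 6 + 2 − 1 = 92%

92%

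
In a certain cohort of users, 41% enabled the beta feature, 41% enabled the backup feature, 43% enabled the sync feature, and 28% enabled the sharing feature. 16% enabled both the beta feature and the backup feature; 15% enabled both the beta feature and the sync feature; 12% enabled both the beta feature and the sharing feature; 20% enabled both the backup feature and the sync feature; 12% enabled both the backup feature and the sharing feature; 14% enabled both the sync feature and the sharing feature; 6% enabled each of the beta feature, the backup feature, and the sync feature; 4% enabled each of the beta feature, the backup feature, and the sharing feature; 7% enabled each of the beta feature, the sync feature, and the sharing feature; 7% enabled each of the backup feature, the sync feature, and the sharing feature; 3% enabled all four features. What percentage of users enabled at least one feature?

85%

P(≥1) = 41 + 41 + 43 + 28 − 16 − 15 − 12 − 20 − 12 − 14 + 6 + 4 + 7 + 7 − 3 = 85%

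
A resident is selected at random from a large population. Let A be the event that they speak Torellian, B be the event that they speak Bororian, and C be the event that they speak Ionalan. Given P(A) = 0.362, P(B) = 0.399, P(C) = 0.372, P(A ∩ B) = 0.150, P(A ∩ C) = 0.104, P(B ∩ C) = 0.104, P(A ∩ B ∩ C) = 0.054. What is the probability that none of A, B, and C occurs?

0.171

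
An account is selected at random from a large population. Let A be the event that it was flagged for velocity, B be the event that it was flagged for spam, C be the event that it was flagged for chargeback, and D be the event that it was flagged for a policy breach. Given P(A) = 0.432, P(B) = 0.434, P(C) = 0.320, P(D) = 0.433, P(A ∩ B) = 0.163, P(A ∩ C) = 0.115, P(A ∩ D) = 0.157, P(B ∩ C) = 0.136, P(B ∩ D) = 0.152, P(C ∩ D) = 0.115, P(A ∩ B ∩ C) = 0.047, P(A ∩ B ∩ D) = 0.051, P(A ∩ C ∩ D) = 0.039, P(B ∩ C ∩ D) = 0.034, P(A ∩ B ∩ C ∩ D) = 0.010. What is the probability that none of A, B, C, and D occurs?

0.058

P(A ∪ B ∪ C ∪ D) = 0.432 + 0.434 + 0.320 + 0.433 − 0.163 − 0.115 − 0.157 − 0.136 − 0.152 − 0.115 + 0.047 + 0.051 + 0.039 + 0.034 − 0.010 = 0.942
P(none) = 1 − 0.942 = 0.058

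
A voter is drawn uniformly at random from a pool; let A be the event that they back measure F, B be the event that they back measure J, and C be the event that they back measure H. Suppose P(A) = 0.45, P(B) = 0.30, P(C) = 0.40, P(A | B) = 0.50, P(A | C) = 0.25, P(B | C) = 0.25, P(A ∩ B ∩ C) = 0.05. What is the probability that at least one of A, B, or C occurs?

0.85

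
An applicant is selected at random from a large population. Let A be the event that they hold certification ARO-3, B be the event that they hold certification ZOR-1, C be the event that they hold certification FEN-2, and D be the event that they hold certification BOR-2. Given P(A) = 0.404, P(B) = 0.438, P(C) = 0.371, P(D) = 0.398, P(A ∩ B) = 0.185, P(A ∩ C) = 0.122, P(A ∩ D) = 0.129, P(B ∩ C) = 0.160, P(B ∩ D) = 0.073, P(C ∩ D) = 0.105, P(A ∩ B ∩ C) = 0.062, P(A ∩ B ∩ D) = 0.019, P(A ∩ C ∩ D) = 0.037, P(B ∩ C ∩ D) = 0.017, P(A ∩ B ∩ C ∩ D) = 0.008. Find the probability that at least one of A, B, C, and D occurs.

0.964

P(A ∪ B ∪ C ∪ D) = 0.404 + 0.438 + 0.371 + 0.398 − 0.185 − 0.122 − 0.129 − 0.160 − 0.073 − 0.105 + 0.062 + 0.019 + 0.037 + 0.017 − 0.008 = 0.964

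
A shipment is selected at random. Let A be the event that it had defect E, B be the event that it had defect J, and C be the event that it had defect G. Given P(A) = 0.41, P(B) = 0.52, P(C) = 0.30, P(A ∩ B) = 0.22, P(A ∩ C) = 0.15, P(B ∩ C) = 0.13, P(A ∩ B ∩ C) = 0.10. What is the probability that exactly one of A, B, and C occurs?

0.53

By inclusion–exclusion (exactly-one form):
P(exactly one) = 0.41 + 0.52 + 0.30 − 2·0.22 − 2·0.15 − 2·0.13 + 3·0.10 = 0.53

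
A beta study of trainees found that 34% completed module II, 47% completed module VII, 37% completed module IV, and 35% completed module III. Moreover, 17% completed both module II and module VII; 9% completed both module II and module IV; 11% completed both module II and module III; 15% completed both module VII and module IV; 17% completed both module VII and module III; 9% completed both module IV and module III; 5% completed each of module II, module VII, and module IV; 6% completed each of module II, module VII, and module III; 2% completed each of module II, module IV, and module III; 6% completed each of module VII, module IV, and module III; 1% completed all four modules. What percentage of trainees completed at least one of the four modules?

Apply inclusion-exclusion:
P(≥1) = 34 + 47 + 37 + 35 − 17 − 9 − 11 − 15 − 17 − 9 + 5 + 6 + 2 + 6 − 1 = 93%

93%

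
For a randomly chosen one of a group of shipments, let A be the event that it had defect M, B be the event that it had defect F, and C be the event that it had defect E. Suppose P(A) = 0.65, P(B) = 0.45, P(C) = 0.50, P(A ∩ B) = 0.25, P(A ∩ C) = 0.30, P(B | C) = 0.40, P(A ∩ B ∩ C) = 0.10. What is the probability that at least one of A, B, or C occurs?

0.95

P(B ∩ C) = P(C)·P(B|C) = 0.50 × 0.40 = 0.20
By inclusion-exclusion,
P(A ∪ B ∪ C) = 0.65 + 0.45 + 0.50 − 0.25 − 0.30 − 0.20 + 0.10 = 0.95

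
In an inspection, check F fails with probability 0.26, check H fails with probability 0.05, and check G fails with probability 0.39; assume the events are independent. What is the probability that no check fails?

P(none) = (1 − 0.26) × (1 − 0.05) × (1 − 0.39) = 0.74 × 0.95 × 0.61 = 0.42883

0.42883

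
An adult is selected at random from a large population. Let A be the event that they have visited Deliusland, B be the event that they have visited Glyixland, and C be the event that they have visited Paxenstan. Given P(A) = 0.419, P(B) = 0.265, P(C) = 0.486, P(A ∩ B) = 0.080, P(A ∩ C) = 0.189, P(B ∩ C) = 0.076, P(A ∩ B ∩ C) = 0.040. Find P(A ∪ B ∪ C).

0.865

P(A ∪ B ∪ C) = 0.419 + 0.265 + 0.486 − 0.080 − 0.189 − 0.076 + 0.040 = 0.865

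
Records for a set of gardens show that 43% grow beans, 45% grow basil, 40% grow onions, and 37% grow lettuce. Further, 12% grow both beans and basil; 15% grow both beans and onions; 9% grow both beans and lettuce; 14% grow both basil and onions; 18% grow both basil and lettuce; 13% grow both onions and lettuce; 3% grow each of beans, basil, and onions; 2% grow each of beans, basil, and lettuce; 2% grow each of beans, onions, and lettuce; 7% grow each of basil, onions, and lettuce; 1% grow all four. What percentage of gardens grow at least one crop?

97%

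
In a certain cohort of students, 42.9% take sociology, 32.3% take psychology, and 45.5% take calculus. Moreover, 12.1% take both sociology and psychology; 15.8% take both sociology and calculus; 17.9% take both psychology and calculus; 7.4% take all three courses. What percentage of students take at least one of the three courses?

82.3%

Inclusion–exclusion gives
P(at least one) = 42.9 + 32.3 + 45.5 − 12.1 − 15.8 − 17.9 + 7.4 = 82.3%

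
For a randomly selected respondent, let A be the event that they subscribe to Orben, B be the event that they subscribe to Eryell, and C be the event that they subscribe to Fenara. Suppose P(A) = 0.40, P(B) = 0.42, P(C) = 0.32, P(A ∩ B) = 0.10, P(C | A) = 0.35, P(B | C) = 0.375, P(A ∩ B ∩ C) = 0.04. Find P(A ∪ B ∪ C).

P(A ∩ C) = P(A)·P(C|A) = 0.40 × 0.35 = 0.14
P(B ∩ C) = P(C)·P(B|C) = 0.32 × 0.375 = 0.12
By inclusion-exclusion,
P(A ∪ B ∪ C) = 0.40 + 0.42 + 0.32 − 0.10 − 0.14 − 0.12 + 0.04 = 0.82

0.82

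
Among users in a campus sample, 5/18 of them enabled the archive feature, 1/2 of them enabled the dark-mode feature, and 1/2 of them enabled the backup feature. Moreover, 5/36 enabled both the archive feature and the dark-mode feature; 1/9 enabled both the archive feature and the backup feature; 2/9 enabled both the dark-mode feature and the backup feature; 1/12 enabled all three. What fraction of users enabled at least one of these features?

By inclusion-exclusion,
P(≥1) = 5/18 + 1/2 + 1/2 − 5/36 − 1/9 − 2/9 + 1/12 = 8/9

8/9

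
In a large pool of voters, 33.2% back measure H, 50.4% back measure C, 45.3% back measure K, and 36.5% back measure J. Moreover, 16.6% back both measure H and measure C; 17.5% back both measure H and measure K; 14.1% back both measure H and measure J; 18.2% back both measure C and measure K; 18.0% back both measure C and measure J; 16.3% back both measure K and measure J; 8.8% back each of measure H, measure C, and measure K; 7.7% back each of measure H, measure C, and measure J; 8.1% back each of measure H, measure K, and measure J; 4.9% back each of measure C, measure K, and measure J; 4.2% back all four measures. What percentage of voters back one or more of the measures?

90.0%

P(at least one) = 33.2 + 50.4 + 45.3 + 36.5 − 16.6 − 17.5 − 14.1 − 18.2 − 18.0 − 16.3 + 8.8 + 7.7 + 8.1 + 4.9 − 4.2 = 90.0%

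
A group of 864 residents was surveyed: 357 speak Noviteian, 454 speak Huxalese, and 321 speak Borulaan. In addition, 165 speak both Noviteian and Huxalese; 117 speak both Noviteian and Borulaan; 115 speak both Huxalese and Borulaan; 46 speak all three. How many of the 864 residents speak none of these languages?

|union| = 357 + 454 + 321 − 165 − 117 − 115 + 46 = 781
None: 864 − 781 = 83

83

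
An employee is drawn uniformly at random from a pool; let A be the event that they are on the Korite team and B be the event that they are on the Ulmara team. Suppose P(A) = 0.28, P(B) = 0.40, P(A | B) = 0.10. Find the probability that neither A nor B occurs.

0.36

P(A ∩ B) = P(B)·P(A|B) = 0.40 × 0.10 = 0.04
By inclusion–exclusion:
P(A ∪ B) = 0.28 + 0.40 − 0.04 = 0.64
P(none) = 1 − 0.64 = 0.36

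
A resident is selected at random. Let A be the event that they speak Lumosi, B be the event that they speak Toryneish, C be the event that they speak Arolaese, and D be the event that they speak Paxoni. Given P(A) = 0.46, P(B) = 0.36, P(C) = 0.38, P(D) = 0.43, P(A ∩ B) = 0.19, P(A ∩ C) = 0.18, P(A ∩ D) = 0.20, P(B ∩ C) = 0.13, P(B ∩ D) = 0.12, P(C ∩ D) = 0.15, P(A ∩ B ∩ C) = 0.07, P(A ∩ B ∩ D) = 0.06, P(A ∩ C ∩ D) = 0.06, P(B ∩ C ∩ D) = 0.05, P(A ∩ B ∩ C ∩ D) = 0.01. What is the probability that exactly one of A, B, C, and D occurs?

P(exactly one) = 0.46 + 0.36 + 0.38 + 0.43 − 2·0.19 − 2·0.18 − 2·0.20 − 2·0.13 − 2·0.12 − 2·0.15 + 3·0.07 + 3·0.06 + 3·0.06 + 3·0.05 − 4·0.01 = 0.37

0.37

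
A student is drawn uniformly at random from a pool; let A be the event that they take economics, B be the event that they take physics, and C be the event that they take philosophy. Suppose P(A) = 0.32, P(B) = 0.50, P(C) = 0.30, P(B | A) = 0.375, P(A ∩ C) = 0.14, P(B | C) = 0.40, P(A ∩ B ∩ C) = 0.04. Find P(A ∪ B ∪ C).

0.78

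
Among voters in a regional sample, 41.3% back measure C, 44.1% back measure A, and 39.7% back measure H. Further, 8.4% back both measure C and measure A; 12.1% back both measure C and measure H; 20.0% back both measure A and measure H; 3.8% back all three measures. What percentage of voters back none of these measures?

P(union) = 41.3 + 44.1 + 39.7 − 8.4 − 12.1 − 20.0 + 3.8 = 88.4%
P(none) = 100% − 88.4% = 11.6%

11.6%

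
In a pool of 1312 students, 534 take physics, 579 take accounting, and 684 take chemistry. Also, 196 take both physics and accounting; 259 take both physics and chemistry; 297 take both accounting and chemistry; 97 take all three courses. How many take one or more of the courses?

|union| = 534 + 579 + 684 − 196 − 259 − 297 + 97 = 1142

1142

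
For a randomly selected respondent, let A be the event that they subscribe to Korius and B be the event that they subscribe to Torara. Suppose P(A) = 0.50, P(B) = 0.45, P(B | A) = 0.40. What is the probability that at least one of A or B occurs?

0.75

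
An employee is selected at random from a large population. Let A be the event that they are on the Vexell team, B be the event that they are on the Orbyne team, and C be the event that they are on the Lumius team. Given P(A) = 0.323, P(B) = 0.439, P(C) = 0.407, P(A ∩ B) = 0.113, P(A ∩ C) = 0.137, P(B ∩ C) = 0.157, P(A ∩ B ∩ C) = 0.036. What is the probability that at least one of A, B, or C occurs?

P(A ∪ B ∪ C) = 0.323 + 0.439 + 0.407 − 0.113 − 0.137 − 0.157 + 0.036 = 0.798

0.798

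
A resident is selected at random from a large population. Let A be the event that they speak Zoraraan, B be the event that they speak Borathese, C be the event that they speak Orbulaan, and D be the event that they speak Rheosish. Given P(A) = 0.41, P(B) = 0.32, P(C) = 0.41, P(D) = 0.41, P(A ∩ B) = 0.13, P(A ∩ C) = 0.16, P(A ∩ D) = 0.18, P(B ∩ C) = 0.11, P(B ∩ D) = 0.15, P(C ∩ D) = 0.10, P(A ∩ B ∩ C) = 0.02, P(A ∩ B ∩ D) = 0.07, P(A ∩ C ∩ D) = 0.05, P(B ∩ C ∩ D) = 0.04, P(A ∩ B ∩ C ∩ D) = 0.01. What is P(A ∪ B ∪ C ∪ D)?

0.89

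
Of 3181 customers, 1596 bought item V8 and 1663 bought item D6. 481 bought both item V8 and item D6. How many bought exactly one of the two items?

|exactly one| = 1596 + 1663 − 2·481 = 2297

2297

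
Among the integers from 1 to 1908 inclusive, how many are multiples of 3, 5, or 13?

636 + 381 + 146 − 127 − 48 − 29 + 9 = 968

968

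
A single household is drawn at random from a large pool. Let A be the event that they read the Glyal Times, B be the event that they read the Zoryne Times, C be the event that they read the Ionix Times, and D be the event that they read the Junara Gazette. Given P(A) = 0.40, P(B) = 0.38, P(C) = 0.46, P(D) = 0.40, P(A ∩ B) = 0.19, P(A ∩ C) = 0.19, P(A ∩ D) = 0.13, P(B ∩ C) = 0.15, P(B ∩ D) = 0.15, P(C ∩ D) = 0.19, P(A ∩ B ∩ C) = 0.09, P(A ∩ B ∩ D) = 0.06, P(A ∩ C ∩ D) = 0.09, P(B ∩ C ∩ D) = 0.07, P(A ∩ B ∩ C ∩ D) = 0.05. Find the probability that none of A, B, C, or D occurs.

Inclusion–exclusion gives
P(A ∪ B ∪ C ∪ D) = 0.40 + 0.38 + 0.46 + 0.40 − 0.19 − 0.19 − 0.13 − 0.15 − 0.15 − 0.19 + 0.09 + 0.06 + 0.09 + 0.07 − 0.05 = 0.90
P(none) = 1 − 0.90 = 0.10

0.10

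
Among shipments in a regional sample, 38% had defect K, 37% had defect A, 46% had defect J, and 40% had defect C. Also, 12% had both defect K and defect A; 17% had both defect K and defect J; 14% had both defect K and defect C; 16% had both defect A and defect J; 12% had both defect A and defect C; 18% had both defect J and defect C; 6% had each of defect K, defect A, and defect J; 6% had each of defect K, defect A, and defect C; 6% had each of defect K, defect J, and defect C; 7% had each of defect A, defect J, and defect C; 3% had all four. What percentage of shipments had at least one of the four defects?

94%

P(≥1) = 38 + 37 + 46 + 40 − 12 − 17 − 14 − 16 − 12 − 18 + 6 + 6 + 6 + 7 − 3 = 94%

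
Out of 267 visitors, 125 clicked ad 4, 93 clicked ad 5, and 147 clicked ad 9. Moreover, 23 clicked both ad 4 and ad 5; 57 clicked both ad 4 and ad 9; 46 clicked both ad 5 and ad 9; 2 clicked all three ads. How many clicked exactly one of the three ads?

119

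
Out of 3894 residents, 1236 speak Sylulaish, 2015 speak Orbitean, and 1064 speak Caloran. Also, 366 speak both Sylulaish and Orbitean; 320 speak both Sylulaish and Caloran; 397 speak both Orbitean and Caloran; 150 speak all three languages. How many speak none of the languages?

512

|union| = 1236 + 2015 + 1064 − 366 − 320 − 397 + 150 = 3382
None: 3894 − 3382 = 512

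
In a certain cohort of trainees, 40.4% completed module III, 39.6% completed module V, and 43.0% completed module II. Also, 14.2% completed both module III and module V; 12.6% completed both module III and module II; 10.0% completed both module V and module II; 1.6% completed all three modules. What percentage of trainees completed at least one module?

P(at least one) = 40.4 + 39.6 + 43.0 − 14.2 − 12.6 − 10.0 + 1.6 = 87.8%

87.8%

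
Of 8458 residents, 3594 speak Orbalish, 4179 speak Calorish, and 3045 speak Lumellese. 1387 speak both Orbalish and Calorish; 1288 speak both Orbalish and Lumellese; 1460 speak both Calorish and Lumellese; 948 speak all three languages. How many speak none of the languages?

827

Apply inclusion-exclusion:
|at least one| = 3594 + 4179 + 3045 − 1387 − 1288 − 1460 + 948 = 7631
None: 8458 − 7631 = 827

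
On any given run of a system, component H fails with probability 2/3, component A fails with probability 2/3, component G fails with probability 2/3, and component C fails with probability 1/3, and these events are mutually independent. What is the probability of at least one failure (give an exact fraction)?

P(none) = (1 − 2/3) × (1 − 2/3) × (1 − 2/3) × (1 − 1/3) = 1/3 × 1/3 × 1/3 × 2/3 = 2/81
P(at least one) = 1 − 2/81 = 79/81

79/81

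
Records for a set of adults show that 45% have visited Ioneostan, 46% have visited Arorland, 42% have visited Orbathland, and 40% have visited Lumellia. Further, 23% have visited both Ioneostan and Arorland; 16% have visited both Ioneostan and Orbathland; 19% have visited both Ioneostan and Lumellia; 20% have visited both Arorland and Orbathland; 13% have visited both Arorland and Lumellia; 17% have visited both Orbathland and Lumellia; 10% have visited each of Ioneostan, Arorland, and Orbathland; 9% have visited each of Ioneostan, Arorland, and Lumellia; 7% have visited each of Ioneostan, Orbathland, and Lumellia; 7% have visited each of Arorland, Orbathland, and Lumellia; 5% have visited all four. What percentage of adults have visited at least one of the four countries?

93%

P(union) = 45 + 46 + 42 + 40 − 23 − 16 − 19 − 20 − 13 − 17 + 10 + 9 + 7 + 7 − 5 = 93%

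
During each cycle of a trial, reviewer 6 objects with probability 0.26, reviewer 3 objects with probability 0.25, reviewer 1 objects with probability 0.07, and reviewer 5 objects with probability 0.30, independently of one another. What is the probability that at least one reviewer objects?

0.638695

Since the events are independent, P(none) is the product of the individual non-occurrence probabilities.
P(none) = (1 − 0.26) × (1 − 0.25) × (1 − 0.07) × (1 − 0.30) = 0.74 × 0.75 × 0.93 × 0.70 = 0.361305
P(at least one) = 1 − 0.361305 = 0.638695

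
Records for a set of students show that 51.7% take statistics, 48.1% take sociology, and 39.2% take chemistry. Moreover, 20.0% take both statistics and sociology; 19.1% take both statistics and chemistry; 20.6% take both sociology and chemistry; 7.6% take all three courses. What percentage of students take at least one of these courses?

86.9%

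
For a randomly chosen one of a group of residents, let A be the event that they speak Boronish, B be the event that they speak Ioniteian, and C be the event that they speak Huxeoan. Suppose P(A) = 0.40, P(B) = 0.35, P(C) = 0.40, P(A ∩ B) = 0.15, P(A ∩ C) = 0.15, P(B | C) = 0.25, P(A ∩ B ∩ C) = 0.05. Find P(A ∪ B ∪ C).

P(B ∩ C) = P(C)·P(B|C) = 0.40 × 0.25 = 0.10
Inclusion–exclusion gives
P(A ∪ B ∪ C) = 0.40 + 0.35 + 0.40 − 0.15 − 0.15 − 0.10 + 0.05 = 0.80

0.80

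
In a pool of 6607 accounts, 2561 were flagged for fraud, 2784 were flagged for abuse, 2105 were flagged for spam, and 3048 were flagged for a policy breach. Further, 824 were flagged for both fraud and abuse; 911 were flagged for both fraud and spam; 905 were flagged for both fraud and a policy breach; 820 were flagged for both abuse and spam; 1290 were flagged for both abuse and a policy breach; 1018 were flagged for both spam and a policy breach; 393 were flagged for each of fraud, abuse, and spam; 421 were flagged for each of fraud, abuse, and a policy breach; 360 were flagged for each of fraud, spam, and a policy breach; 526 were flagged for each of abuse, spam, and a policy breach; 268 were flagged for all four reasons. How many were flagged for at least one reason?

6162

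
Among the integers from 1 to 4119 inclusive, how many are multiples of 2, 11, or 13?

By inclusion-exclusion,
2059 + 374 + 316 − 187 − 158 − 28 + 14 = 2390

2390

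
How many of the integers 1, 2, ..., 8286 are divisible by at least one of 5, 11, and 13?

2724

⌊8286/5⌋ + ⌊8286/11⌋ + ⌊8286/13⌋ − ⌊8286/55⌋ − ⌊8286/65⌋ − ⌊8286/143⌋ + ⌊8286/715⌋ = 1657 + 753 + 637 − 150 − 127 − 57 + 11 = 2724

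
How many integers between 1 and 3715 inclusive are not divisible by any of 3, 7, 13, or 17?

1844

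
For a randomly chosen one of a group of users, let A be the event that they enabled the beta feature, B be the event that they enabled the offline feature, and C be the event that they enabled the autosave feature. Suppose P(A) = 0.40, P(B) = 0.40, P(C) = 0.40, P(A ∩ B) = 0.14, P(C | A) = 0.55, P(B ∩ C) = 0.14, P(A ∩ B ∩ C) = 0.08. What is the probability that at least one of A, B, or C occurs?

P(A ∩ C) = P(A)·P(C|A) = 0.40 × 0.55 = 0.22
By inclusion–exclusion:
P(A ∪ B ∪ C) = 0.40 + 0.40 + 0.40 − 0.14 − 0.22 − 0.14 + 0.08 = 0.78

0.78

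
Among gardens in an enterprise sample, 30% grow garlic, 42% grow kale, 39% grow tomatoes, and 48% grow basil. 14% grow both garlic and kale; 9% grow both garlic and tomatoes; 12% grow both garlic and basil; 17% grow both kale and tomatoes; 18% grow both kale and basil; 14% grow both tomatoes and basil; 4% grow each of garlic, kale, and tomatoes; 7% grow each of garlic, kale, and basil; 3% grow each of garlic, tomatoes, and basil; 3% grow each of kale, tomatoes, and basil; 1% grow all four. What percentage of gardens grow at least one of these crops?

91%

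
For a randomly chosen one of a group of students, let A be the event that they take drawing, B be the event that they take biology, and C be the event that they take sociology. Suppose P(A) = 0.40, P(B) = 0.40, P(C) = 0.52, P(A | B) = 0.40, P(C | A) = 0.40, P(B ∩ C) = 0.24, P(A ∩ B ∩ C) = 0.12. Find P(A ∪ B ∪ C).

P(A ∩ B) = P(B)·P(A|B) = 0.40 × 0.40 = 0.16
P(A ∩ C) = P(A)·P(C|A) = 0.40 × 0.40 = 0.16
Using inclusion–exclusion:
P(A ∪ B ∪ C) = 0.40 + 0.40 + 0.52 − 0.16 − 0.16 − 0.24 + 0.12 = 0.88

0.88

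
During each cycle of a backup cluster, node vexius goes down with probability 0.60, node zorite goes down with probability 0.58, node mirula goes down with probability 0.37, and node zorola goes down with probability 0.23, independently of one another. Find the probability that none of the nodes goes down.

Independence gives P(none) = ∏(1 − pᵢ).
P(none) = (1 − 0.60) × (1 − 0.58) × (1 − 0.37) × (1 − 0.23) = 0.40 × 0.42 × 0.63 × 0.77 = 0.0814968

0.0814968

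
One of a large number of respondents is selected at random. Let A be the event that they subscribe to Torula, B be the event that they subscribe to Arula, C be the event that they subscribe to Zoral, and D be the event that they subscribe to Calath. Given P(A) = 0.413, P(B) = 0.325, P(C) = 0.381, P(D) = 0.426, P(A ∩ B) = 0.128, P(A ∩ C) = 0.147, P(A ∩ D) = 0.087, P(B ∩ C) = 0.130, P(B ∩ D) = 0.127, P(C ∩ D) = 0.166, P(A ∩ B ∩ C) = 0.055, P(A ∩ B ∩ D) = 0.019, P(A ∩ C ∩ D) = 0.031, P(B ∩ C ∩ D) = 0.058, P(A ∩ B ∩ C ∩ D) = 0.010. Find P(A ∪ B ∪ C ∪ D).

0.913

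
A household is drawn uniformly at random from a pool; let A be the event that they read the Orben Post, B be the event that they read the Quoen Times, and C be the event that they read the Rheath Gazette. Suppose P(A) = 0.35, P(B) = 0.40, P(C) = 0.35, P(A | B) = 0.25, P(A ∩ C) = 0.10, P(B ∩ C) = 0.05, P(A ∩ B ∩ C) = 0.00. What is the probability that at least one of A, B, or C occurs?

0.85

P(A ∩ B) = P(B)·P(A|B) = 0.40 × 0.25 = 0.10
Using inclusion–exclusion:
P(A ∪ B ∪ C) = 0.35 + 0.40 + 0.35 − 0.10 − 0.10 − 0.05 + 0.00 = 0.85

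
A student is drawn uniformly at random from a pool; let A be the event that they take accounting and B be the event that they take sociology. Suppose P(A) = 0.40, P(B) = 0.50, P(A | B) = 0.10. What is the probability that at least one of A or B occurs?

0.85

P(A ∩ B) = P(B)·P(A|B) = 0.50 × 0.10 = 0.05
By inclusion–exclusion:
P(A ∪ B) = 0.40 + 0.50 − 0.05 = 0.85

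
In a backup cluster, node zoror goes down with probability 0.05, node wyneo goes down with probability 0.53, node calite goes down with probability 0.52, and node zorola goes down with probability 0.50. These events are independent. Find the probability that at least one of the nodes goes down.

P(none) = (1 − 0.05) × (1 − 0.53) × (1 − 0.52) × (1 − 0.50) = 0.95 × 0.47 × 0.48 × 0.50 = 0.10716
P(at least one) = 1 − 0.10716 = 0.89284

0.89284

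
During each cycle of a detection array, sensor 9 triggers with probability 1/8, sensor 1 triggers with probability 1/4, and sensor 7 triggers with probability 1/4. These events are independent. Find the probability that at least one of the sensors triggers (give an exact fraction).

P(none) = (1 − 1/8) × (1 − 1/4) × (1 − 1/4) = 7/8 × 3/4 × 3/4 = 63/128
P(at least one) = 1 − 63/128 = 65/128

65/128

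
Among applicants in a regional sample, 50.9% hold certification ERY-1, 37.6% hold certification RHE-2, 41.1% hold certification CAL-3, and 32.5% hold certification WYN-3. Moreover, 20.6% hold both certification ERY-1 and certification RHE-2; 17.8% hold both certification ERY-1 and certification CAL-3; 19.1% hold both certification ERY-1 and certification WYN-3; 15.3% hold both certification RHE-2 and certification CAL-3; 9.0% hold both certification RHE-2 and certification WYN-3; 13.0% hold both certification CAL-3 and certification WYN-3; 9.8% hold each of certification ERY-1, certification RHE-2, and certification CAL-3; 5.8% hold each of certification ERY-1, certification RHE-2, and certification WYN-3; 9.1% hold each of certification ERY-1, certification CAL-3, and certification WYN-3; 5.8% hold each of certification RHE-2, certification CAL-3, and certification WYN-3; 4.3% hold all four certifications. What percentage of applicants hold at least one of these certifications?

P(≥1) = 50.9 + 37.6 + 41.1 + 32.5 − 20.6 − 17.8 − 19.1 − 15.3 − 9.0 − 13.0 + 9.8 + 5.8 + 9.1 + 5.8 − 4.3 = 93.5%

93.5%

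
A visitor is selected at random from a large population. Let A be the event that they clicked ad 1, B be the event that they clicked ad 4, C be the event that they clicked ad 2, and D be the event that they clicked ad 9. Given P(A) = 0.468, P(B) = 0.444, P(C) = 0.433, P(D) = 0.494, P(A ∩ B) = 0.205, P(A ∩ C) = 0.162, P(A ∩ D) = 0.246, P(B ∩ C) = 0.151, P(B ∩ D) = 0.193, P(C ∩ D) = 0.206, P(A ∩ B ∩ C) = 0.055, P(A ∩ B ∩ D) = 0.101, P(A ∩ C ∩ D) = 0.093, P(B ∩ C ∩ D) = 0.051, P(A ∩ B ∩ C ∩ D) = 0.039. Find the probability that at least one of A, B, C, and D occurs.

0.937

Using inclusion–exclusion:
P(A ∪ B ∪ C ∪ D) = 0.468 + 0.444 + 0.433 + 0.494 − 0.205 − 0.162 − 0.246 − 0.151 − 0.193 − 0.206 + 0.055 + 0.101 + 0.093 + 0.051 − 0.039 = 0.937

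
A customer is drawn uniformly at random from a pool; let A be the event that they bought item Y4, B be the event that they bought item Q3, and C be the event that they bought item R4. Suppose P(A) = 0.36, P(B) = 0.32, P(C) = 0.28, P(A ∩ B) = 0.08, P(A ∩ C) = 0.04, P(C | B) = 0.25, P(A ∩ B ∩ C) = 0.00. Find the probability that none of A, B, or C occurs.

0.24

P(B ∩ C) = P(B)·P(C|B) = 0.32 × 0.25 = 0.08
P(A ∪ B ∪ C) = 0.36 + 0.32 + 0.28 − 0.08 − 0.04 − 0.08 + 0.00 = 0.76
P(none) = 1 − 0.76 = 0.24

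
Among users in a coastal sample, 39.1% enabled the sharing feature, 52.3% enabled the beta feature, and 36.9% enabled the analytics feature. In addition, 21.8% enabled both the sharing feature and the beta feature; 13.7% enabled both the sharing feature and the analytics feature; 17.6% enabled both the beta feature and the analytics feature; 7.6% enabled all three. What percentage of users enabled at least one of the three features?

82.8%

P(≥1) = 39.1 + 52.3 + 36.9 − 21.8 − 13.7 − 17.6 + 7.6 = 82.8%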